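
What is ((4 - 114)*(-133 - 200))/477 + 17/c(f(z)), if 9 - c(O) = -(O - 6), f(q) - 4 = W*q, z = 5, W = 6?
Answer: 151491/1961 ≈ 77.252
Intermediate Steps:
f(q) = 4 + 6*q
c(O) = 3 + O (c(O) = 9 - (-1)*(O - 6) = 9 - (-1)*(-6 + O) = 9 - (6 - O) = 9 + (-6 + O) = 3 + O)
((4 - 114)*(-133 - 200))/477 + 17/c(f(z)) = ((4 - 114)*(-133 - 200))/477 + 17/(3 + (4 + 6*5)) = -110*(-333)*(1/477) + 17/(3 + (4 + 30)) = 36630*(1/477) + 17/(3 + 34) = 4070/53 + 17/37 = 151491/1961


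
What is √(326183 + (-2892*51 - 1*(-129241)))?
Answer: 2*√76983 ≈ 554.92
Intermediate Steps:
√(326183 + (-2892*51 - 1*(-129241))) = √(326183 + (-147492 + 129241)) = √(326183 - 18251) = √307932 = 2*√76983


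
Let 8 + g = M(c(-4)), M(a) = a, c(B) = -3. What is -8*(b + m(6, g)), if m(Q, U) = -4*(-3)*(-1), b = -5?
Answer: 136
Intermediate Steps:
g = -11 (g = -8 - 3 = -11)
m(Q, U) = -12 (m(Q, U) = 12*(-1) = -12)
-8*(b + m(6, g)) = -8*(-5 - 12) = -8*(-17) = 136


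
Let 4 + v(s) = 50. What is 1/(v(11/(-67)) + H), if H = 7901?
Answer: 1/7947 ≈ 0.00012583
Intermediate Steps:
v(s) = 46 (v(s) = -4 + 50 = 46)
1/(v(11/(-67)) + H) = 1/(46 + 7901) = 1/7947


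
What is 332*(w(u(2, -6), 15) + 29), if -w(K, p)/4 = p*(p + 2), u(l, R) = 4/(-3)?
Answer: -329012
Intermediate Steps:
u(l, R) = -4/3 (u(l, R) = 4*(-⅓) = -4/3)
w(K, p) = -4*p*(2 + p) (w(K, p) = -4*p*(p + 2) = -4*p*(2 + p))
332*(w(u(2, -6), 15) + 29) = 332*(-4*15*(2 + 15) + 29) = 332*(-4*15*17 + 29) = 332*(-1020 + 29) = 332*(-991) = -329012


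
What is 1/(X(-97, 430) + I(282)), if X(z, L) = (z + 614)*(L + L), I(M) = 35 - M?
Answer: 1/444373 ≈ 2.2504e-6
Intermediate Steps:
X(z, L) = 2*L*(614 + z) (X(z, L) = (614 + z)*(2*L) = 2*L*(614 + z))
1/(X(-97, 430) + I(282)) = 1/(2*430*(614 - 97) + (35 - 1*282)) = 1/(2*430*517 + (35 - 282)) = 1/(444620 - 247) = 1/444373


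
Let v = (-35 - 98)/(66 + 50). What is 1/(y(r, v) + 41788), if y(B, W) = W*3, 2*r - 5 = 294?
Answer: 116/4847009 ≈ 2.3932e-5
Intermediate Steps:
r = 299/2 (r = 5/2 + (½)*294 = 5/2 + 147 = 299/2 ≈ 149.50)
v = -133/116 ≈ -1.1466
y(B, W) = 3*W
1/(y(r, v) + 41788) = 1/(3*(-133/116) + 41788) = 1/(-399/116 + 41788) = 1/(4847009/116) = 116/4847009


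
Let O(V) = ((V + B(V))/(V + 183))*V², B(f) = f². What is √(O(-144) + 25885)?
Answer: √10974493 ≈ 3312.8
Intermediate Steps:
O(V) = V²*(V + V²)/(183 + V) (O(V) = ((V + V²)/(V + 183))*V² = ((V + V²)/(183 + V))*V² = V²*(V + V²)/(183 + V))
√(O(-144) + 25885) = √((-144)³*(1 - 144)/(183 - 144) + 25885) = √(-2985984*(-143)/39 + 25885) = √(-2985984*1/39*(-143) + 25885) = √(10948608 + 25885) = √10974493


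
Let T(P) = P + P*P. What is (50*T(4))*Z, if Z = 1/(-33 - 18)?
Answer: -1000/51 ≈ -19.608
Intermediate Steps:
Z = -1/51 (Z = 1/(-51) = -1/51 ≈ -0.019608)
T(P) = P + P²
(50*T(4))*Z = (50*(4*(1 + 4)))*(-1/51) = (50*(4*5))*(-1/51) = (50*20)*(-1/51) = 1000*(-1/51) = -1000/51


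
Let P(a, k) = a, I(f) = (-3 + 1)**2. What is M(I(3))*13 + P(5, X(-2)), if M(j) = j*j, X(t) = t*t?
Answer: 213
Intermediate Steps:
I(f) = 4 (I(f) = (-2)**2 = 4)
X(t) = t**2
M(j) = j**2
M(I(3))*13 + P(5, X(-2)) = 4**2*13 + 5 = 16*13 + 5 = 208 + 5 = 213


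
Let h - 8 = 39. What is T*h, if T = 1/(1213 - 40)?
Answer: 47/1173 ≈ 0.040068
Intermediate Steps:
h = 47 (h = 8 + 39 = 47)
T = 1/1173 ≈ 0.00085251
T*h = (1/1173)*47 = 47/1173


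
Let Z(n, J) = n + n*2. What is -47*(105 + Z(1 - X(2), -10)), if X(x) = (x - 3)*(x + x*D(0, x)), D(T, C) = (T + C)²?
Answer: -6486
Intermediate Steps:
D(T, C) = (C + T)²
X(x) = (-3 + x)*(x + x³) (X(x) = (x - 3)*(x + x*(x + 0)²) = (-3 + x)*(x + x*x²) = (-3 + x)*(x + x³))
Z(n, J) = 3*n (Z(n, J) = n + 2*n = 3*n)
-47*(105 + Z(1 - X(2), -10)) = -47*(105 + 3*(1 - 2*(-3 + 2 + 2³ - 3*2²))) = -47*(105 + 3*(1 - 2*(-3 + 2 + 8 - 3*4))) = -47*(105 + 3*(1 - 2*(-3 + 2 + 8 - 12))) = -47*(105 + 3*(1 - 2*(-5))) = -47*(105 + 3*(1 - 1*(-10))) = -47*(105 + 3*(1 + 10)) = -47*(105 + 3*11) = -47*(105 + 33) = -47*138 = -6486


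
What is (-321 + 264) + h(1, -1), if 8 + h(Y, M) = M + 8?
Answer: -58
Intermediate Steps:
h(Y, M) = M (h(Y, M) = -8 + (M + 8) = -8 + (8 + M) = M)
(-321 + 264) + h(1, -1) = (-321 + 264) - 1 = -57 - 1 = -58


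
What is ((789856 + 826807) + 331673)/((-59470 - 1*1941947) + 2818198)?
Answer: 1948336/816781 ≈ 2.3854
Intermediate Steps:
((789856 + 826807) + 331673)/((-59470 - 1*1941947) + 2818198) = (1616663 + 331673)/((-59470 - 1941947) + 2818198) = 1948336/(-2001417 + 2818198) = 1948336/816781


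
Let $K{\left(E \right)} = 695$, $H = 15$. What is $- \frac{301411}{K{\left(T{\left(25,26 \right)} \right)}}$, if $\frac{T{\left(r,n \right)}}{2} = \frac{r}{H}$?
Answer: $- \frac{301411}{695} \approx -433.69$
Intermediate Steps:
$T{\left(r,n \right)} = \frac{2 r}{15}$ ($T{\left(r,n \right)} = 2 \frac{r}{15} = \frac{2 r}{15}$)
$- \frac{301411}{K{\left(T{\left(25,26 \right)} \right)}} = - \frac{301411}{695}$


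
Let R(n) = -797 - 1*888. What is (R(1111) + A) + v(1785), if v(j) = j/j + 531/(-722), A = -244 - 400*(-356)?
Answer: 101420253/722 ≈ 1.4047e+5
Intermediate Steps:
A = 142156 (A = -244 + 142400 = 142156)
R(n) = -1685 (R(n) = -797 - 888 = -1685)
v(j) = 191/722 (v(j) = 1 + 531*(-1/722) = 1 - 531/722 = 191/722)
(R(1111) + A) + v(1785) = (-1685 + 142156) + 191/722 = 140471 + 191/722 = 101420253/722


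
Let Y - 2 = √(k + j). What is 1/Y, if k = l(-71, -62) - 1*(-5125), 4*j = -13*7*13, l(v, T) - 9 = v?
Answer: -8/19053 + 2*√19069/19053 ≈ 0.014076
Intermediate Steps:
l(v, T) = 9 + v
j = -1183/4 (j = (-13*7*13)/4 = (-91*13)/4 = (¼)*(-1183) = -1183/4 ≈ -295.75)
k = 5063 (k = (9 - 71) - 1*(-5125) = -62 + 5125 = 5063)
Y = 2 + √19069/2 (Y = 2 + √(5063 - 1183/4) = 2 + √(19069/4) = 2 + √19069/2 ≈ 71.045)
1/Y = 1/(2 + √19069/2)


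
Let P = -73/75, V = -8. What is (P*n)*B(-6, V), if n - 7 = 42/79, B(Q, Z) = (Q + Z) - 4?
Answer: 52122/395 ≈ 131.95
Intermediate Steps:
B(Q, Z) = -4 + Q + Z
n = 595/79 (n = 7 + 42/79 = 595/79 ≈ 7.5316)
P = -73/75 (P = -73*1/75 = -73/75 ≈ -0.97333)
(P*n)*B(-6, V) = (-73/75*595/79)*(-4 - 6 - 8) = -8687/1185*(-18) = 52122/395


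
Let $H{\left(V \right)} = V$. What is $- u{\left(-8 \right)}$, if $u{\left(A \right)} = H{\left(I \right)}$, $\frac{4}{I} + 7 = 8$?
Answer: $-4$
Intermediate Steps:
$I = 4$ ($I = \frac{4}{-7 + 8} = \frac{4}{1} = 4 \cdot 1 = 4$)
$u{\left(A \right)} = 4$
$- u{\left(-8 \right)} = \left(-1\right) 4 = -4$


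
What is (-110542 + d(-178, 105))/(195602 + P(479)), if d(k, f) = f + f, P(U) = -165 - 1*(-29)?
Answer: -55166/97733 ≈ -0.56446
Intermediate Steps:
P(U) = -136 (P(U) = -165 + 29 = -136)
d(k, f) = 2*f
(-110542 + d(-178, 105))/(195602 + P(479)) = (-110542 + 2*105)/(195602 - 136) = (-110542 + 210)/195466 = -110332*1/195466 = -55166/97733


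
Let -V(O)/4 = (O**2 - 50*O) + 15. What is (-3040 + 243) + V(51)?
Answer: -3061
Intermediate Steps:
V(O) = -60 - 4*O**2 + 200*O (V(O) = -4*((O**2 - 50*O) + 15) = -4*(15 + O**2 - 50*O) = -60 - 4*O**2 + 200*O)
(-3040 + 243) + V(51) = (-3040 + 243) + (-60 - 4*51**2 + 200*51) = -2797 + (-60 - 4*2601 + 10200) = -2797 + (-60 - 10404 + 10200) = -2797 - 264 = -3061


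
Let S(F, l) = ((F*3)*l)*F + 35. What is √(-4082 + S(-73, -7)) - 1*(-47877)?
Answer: 47877 + 6*I*√3221 ≈ 47877.0 + 340.52*I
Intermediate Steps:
S(F, l) = 35 + 3*l*F² (S(F, l) = ((3*F)*l)*F + 35 = (3*F*l)*F + 35 = 3*l*F² + 35 = 35 + 3*l*F²)
√(-4082 + S(-73, -7)) - 1*(-47877) = √(-4082 + (35 + 3*(-7)*(-73)²)) - 1*(-47877) = √(-4082 + (35 + 3*(-7)*5329)) + 47877 = √(-4082 + (35 - 111909)) + 47877 = √(-4082 - 111874) + 47877 = √(-115956) + 47877 = 6*I*√3221 + 47877 = 47877 + 6*I*√3221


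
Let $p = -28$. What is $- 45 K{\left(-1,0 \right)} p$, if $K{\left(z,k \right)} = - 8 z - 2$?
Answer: $7560$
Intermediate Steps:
$K{\left(z,k \right)} = -2 - 8 z$
$- 45 K{\left(-1,0 \right)} p = - 45 \left(-2 - -8\right) \left(-28\right) = - 45 \left(-2 + 8\right) \left(-28\right) = \left(-45\right) 6 \left(-28\right) = \left(-270\right) \left(-28\right) = 7560$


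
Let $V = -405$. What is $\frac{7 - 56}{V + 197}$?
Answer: $\frac{49}{208} \approx 0.23558$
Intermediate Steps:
$\frac{7 - 56}{V + 197} = \frac{7 - 56}{-405 + 197} = - \frac{49}{-208} = \left(-49\right) \left(- \frac{1}{208}\right) = \frac{49}{208}$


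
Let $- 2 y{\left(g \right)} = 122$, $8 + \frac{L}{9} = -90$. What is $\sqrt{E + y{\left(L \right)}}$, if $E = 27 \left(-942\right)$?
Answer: $i \sqrt{25495} \approx 159.67 i$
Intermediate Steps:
$L = -882$ ($L = -72 + 9 \left(-90\right) = -72 - 810 = -882$)
$E = -25434$
$y{\left(g \right)} = -61$ ($y{\left(g \right)} = \left(- \frac{1}{2}\right) 122 = -61$)
$\sqrt{E + y{\left(L \right)}} = \sqrt{-25434 - 61} = \sqrt{-25495} = i \sqrt{25495}$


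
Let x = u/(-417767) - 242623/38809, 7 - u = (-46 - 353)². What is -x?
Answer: 13597388985/2316159929 ≈ 5.8707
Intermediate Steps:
u = -159194 (u = 7 - (-46 - 353)² = 7 - 1*(-399)² = 7 - 1*159201 = 7 - 159201 = -159194)
x = -13597388985/2316159929 (x = -159194/(-417767) - 242623/38809 = -159194*(-1/417767) - 242623*1/38809 = 22742/59681 - 242623/38809 = -13597388985/2316159929 ≈ -5.8707)
-x = -1*(-13597388985/2316159929) = 13597388985/2316159929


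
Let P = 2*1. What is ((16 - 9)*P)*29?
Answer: 406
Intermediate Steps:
P = 2
((16 - 9)*P)*29 = ((16 - 9)*2)*29 = (7*2)*29 = 14*29 = 406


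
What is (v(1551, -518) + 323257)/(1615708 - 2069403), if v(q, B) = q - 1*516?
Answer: -324292/453695 ≈ -0.71478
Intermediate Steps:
v(q, B) = -516 + q (v(q, B) = q - 516 = -516 + q)
(v(1551, -518) + 323257)/(1615708 - 2069403) = ((-516 + 1551) + 323257)/(1615708 - 2069403) = (1035 + 323257)/(-453695) = 324292*(-1/453695) = -324292/453695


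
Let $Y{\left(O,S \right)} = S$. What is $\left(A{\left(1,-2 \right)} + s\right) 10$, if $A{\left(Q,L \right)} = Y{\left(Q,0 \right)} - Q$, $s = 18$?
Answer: $170$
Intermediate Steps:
$A{\left(Q,L \right)} = - Q$ ($A{\left(Q,L \right)} = 0 - Q = - Q$)
$\left(A{\left(1,-2 \right)} + s\right) 10 = \left(\left(-1\right) 1 + 18\right) 10 = \left(-1 + 18\right) 10 = 17 \cdot 10 = 170$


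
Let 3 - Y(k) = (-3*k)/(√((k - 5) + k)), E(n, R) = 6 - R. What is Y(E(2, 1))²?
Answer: 54 + 18*√5 ≈ 94.249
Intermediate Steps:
Y(k) = 3 + 3*k/√(-5 + 2*k) (Y(k) = 3 - (-3*k)/(√((k - 5) + k)) = 3 - (-3*k)/(√((-5 + k) + k)) = 3 - (-3*k)/(√(-5 + 2*k)) = 3 - (-3*k)/√(-5 + 2*k) = 3 - (-3)*k/√(-5 + 2*k) = 3 + 3*k/√(-5 + 2*k))
Y(E(2, 1))² = (3 + 3*(6 - 1*1)/√(-5 + 2*(6 - 1*1)))² = (3 + 3*(6 - 1)/√(-5 + 2*(6 - 1)))² = (3 + 3*5/√(-5 + 2*5))² = (3 + 3*5/√(-5 + 10))² = (3 + 3*5/√5)² = (3 + 3*5*(√5/5))² = (3 + 3*√5)²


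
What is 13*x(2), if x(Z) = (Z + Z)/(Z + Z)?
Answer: 13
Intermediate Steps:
x(Z) = 1 (x(Z) = (2*Z)/((2*Z)) = (2*Z)*(1/(2*Z)) = 1)
13*x(2) = 13*1 = 13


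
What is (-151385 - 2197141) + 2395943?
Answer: 47417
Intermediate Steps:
(-151385 - 2197141) + 2395943 = -2348526 + 2395943 = 47417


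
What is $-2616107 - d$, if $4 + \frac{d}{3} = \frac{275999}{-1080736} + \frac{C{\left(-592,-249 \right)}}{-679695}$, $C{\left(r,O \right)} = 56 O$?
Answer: $- \frac{640568874898507279}{244856951840} \approx -2.6161 \cdot 10^{6}$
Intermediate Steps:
$d = - \frac{3110808779601}{244856951840}$ ($d = -12 + 3 \left(\frac{275999}{-1080736} + \frac{56 \left(-249\right)}{-679695}\right) = -12 + 3 \left(275999 \left(- \frac{1}{1080736}\right) - - \frac{4648}{226565}\right) = -12 + 3 \left(- \frac{275999}{1080736} + \frac{4648}{226565}\right) = -12 + 3 \left(- \frac{57508452507}{244856951840}\right) = -12 - \frac{172525357521}{244856951840} = - \frac{3110808779601}{244856951840} \approx -12.705$)
$-2616107 - d = -2616107 - - \frac{3110808779601}{244856951840} = -2616107 + \frac{3110808779601}{244856951840} = - \frac{640568874898507279}{244856951840}$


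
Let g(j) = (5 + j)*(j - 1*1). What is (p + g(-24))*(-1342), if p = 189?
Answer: -891088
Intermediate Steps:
g(j) = (-1 + j)*(5 + j) (g(j) = (5 + j)*(j - 1) = (5 + j)*(-1 + j) = (-1 + j)*(5 + j))
(p + g(-24))*(-1342) = (189 + (-5 + (-24)² + 4*(-24)))*(-1342) = (189 + (-5 + 576 - 96))*(-1342) = (189 + 475)*(-1342) = 664*(-1342) = -891088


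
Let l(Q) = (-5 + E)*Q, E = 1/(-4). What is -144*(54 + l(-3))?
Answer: -10044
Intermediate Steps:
E = -1/4 ≈ -0.25000
l(Q) = -21*Q/4 (l(Q) = (-5 - 1/4)*Q = -21*Q/4)
-144*(54 + l(-3)) = -144*(54 - 21/4*(-3)) = -144*(54 + 63/4) = -144*279/4 = -10044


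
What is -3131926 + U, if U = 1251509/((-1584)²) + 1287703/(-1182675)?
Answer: -3097890695995525531/989132601600 ≈ -3.1319e+6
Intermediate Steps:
U = -583596843931/989132601600 (U = 1251509/2509056 + 1287703*(-1/1182675) = 1251509*(1/2509056) - 1287703/1182675 = 1251509/2509056 - 1287703/1182675 = -583596843931/989132601600 ≈ -0.59001)
-3131926 + U = -3131926 - 583596843931/989132601600 = -3097890695995525531/989132601600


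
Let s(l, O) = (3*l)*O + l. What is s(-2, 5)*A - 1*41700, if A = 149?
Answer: -46468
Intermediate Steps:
s(l, O) = l + 3*O*l (s(l, O) = 3*O*l + l = l + 3*O*l)
s(-2, 5)*A - 1*41700 = -2*(1 + 3*5)*149 - 1*41700 = -2*(1 + 15)*149 - 41700 = -2*16*149 - 41700 = -32*149 - 41700 = -4768 - 41700 = -46468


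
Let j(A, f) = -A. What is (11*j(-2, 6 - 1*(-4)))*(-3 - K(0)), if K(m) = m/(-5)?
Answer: -66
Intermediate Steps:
K(m) = -m/5 (K(m) = m*(-⅕) = -m/5)
(11*j(-2, 6 - 1*(-4)))*(-3 - K(0)) = (11*(-1*(-2)))*(-3 - (-1)*0/5) = (11*2)*(-3 - 1*0) = 22*(-3 + 0) = 22*(-3) = -66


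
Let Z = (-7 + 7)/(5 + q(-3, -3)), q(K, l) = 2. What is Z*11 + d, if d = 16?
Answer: 16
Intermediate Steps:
Z = 0 (Z = (-7 + 7)/(5 + 2) = 0/7 = 0*(⅐) = 0)
Z*11 + d = 0*11 + 16 = 0 + 16 = 16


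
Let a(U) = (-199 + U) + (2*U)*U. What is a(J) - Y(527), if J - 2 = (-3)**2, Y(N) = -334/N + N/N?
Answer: 28265/527 ≈ 53.634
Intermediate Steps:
Y(N) = 1 - 334/N (Y(N) = -334/N + 1 = 1 - 334/N)
J = 11 (J = 2 + (-3)**2 = 2 + 9 = 11)
a(U) = -199 + U + 2*U**2 (a(U) = (-199 + U) + 2*U**2 = -199 + U + 2*U**2)
a(J) - Y(527) = (-199 + 11 + 2*11**2) - (-334 + 527)/527 = (-199 + 11 + 2*121) - 193/527 = (-199 + 11 + 242) - 1*193/527 = 54 - 193/527 = 28265/527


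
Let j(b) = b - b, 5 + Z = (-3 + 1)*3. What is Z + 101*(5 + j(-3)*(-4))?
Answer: 494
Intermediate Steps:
Z = -11 (Z = -5 + (-3 + 1)*3 = -5 - 2*3 = -5 - 6 = -11)
j(b) = 0
Z + 101*(5 + j(-3)*(-4)) = -11 + 101*(5 + 0*(-4)) = -11 + 101*(5 + 0) = -11 + 101*5 = -11 + 505 = 494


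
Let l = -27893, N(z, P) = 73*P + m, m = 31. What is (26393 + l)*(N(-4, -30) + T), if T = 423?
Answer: 2604000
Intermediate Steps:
N(z, P) = 31 + 73*P (N(z, P) = 73*P + 31 = 31 + 73*P)
(26393 + l)*(N(-4, -30) + T) = (26393 - 27893)*((31 + 73*(-30)) + 423) = -1500*((31 - 2190) + 423) = -1500*(-2159 + 423) = -1500*(-1736) = 2604000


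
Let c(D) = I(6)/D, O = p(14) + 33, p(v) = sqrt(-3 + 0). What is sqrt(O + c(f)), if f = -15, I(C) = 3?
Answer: sqrt(820 + 25*I*sqrt(3))/5 ≈ 5.7291 + 0.15116*I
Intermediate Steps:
p(v) = I*sqrt(3) (p(v) = sqrt(-3) = I*sqrt(3))
O = 33 + I*sqrt(3) (O = I*sqrt(3) + 33 = 33 + I*sqrt(3) ≈ 33.0 + 1.732*I)
c(D) = 3/D
sqrt(O + c(f)) = sqrt((33 + I*sqrt(3)) + 3/(-15)) = sqrt((33 + I*sqrt(3)) + 3*(-1/15)) = sqrt((33 + I*sqrt(3)) - 1/5) = sqrt(164/5 + I*sqrt(3))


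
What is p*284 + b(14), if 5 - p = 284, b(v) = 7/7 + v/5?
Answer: -396161/5 ≈ -79232.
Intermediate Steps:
b(v) = 1 + v/5 (b(v) = 7*(⅐) + v*(⅕) = 1 + v/5)
p = -279 (p = 5 - 1*284 = 5 - 284 = -279)
p*284 + b(14) = -279*284 + (1 + (⅕)*14) = -79236 + (1 + 14/5) = -79236 + 19/5 = -396161/5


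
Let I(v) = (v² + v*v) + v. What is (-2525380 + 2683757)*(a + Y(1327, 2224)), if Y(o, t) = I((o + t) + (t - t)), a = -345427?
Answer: 3939996259902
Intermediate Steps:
I(v) = v + 2*v² (I(v) = (v² + v²) + v = 2*v² + v = v + 2*v²)
Y(o, t) = (o + t)*(1 + 2*o + 2*t) (Y(o, t) = ((o + t) + (t - t))*(1 + 2*((o + t) + (t - t))) = ((o + t) + 0)*(1 + 2*((o + t) + 0)) = (o + t)*(1 + 2*(o + t)) = (o + t)*(1 + (2*o + 2*t)) = (o + t)*(1 + 2*o + 2*t))
(-2525380 + 2683757)*(a + Y(1327, 2224)) = (-2525380 + 2683757)*(-345427 + (1327 + 2224)*(1 + 2*1327 + 2*2224)) = 158377*(-345427 + 3551*(1 + 2654 + 4448)) = 158377*(-345427 + 3551*7103) = 158377*(-345427 + 25222753) = 158377*24877326 = 3939996259902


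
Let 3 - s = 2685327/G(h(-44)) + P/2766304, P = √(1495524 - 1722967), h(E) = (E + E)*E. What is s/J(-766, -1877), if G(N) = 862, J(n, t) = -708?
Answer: 894247/203432 + 17*I*√787/1958543232 ≈ 4.3958 + 2.435e-7*I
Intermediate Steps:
h(E) = 2*E² (h(E) = (2*E)*E = 2*E²)
P = 17*I*√787 (P = √(-227443) = 17*I*√787 ≈ 476.91*I)
s = -2682741/862 - 17*I*√787/2766304 (s = 3 - (2685327/862 + (17*I*√787)/2766304) = 3 - (2685327*(1/862) + (17*I*√787)*(1/2766304)) = 3 - (2685327/862 + 17*I*√787/2766304) = 3 + (-2685327/862 - 17*I*√787/2766304) = -2682741/862 - 17*I*√787/2766304 ≈ -3112.2 - 0.0001724*I)
s/J(-766, -1877) = (-2682741/862 - 17*I*√787/2766304)/(-708) = (-2682741/862 - 17*I*√787/2766304)*(-1/708) = 894247/203432 + 17*I*√787/1958543232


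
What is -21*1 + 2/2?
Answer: -20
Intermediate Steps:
-21*1 + 2/2 = -21 + 2*(½) = -21 + 1 = -20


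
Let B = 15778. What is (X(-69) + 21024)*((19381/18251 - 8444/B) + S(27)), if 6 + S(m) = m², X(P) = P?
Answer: 2182985605427220/143982139 ≈ 1.5162e+7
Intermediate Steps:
S(m) = -6 + m²
(X(-69) + 21024)*((19381/18251 - 8444/B) + S(27)) = (-69 + 21024)*((19381/18251 - 8444/15778) + (-6 + 27²)) = 20955*((19381*(1/18251) - 8444*1/15778) + (-6 + 729)) = 20955*((19381/18251 - 4222/7889) + 723) = 20955*(75840987/143982139 + 723) = 20955*(104174927484/143982139) = 2182985605427220/143982139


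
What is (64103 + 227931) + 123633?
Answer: 415667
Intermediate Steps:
(64103 + 227931) + 123633 = 292034 + 123633 = 415667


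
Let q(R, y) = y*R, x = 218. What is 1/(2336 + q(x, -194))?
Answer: -1/39956 ≈ -2.5028e-5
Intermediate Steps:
q(R, y) = R*y
1/(2336 + q(x, -194)) = 1/(2336 + 218*(-194)) = 1/(2336 - 42292) = 1/(-39956) = -1/39956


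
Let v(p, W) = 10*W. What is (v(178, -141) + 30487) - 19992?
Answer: 9085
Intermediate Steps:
(v(178, -141) + 30487) - 19992 = (10*(-141) + 30487) - 19992 = (-1410 + 30487) - 19992 = 29077 - 19992 = 9085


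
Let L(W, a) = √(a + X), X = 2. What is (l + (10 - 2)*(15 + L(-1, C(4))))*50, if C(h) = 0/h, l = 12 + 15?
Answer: 7350 + 400*√2 ≈ 7915.7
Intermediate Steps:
l = 27
C(h) = 0
L(W, a) = √(2 + a) (L(W, a) = √(a + 2) = √(2 + a))
(l + (10 - 2)*(15 + L(-1, C(4))))*50 = (27 + (10 - 2)*(15 + √(2 + 0)))*50 = (27 + 8*(15 + √2))*50 = (27 + (120 + 8*√2))*50 = (147 + 8*√2)*50 = 7350 + 400*√2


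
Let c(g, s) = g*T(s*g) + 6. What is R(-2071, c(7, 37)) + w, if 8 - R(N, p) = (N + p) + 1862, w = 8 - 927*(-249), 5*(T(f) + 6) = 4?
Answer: 1155392/5 ≈ 2.3108e+5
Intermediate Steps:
T(f) = -26/5 (T(f) = -6 + (1/5)*4 = -6 + 4/5 = -26/5)
c(g, s) = 6 - 26*g/5 (c(g, s) = g*(-26/5) + 6 = -26*g/5 + 6 = 6 - 26*g/5)
w = 230831 (w = 8 + 230823 = 230831)
R(N, p) = -1854 - N - p (R(N, p) = 8 - ((N + p) + 1862) = 8 - (1862 + N + p) = 8 + (-1862 - N - p) = -1854 - N - p)
R(-2071, c(7, 37)) + w = (-1854 - 1*(-2071) - (6 - 26/5*7)) + 230831 = (-1854 + 2071 - (6 - 182/5)) + 230831 = (-1854 + 2071 - 1*(-152/5)) + 230831 = (-1854 + 2071 + 152/5) + 230831 = 1237/5 + 230831 = 1155392/5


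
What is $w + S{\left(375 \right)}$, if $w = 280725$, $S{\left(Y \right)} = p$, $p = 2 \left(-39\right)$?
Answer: $280647$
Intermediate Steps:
$p = -78$
$S{\left(Y \right)} = -78$
$w + S{\left(375 \right)} = 280725 - 78 = 280647$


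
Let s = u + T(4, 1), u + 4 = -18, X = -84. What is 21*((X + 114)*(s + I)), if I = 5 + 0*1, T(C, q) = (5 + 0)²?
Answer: 5040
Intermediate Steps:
u = -22 (u = -4 - 18 = -22)
T(C, q) = 25 (T(C, q) = 5² = 25)
s = 3 (s = -22 + 25 = 3)
I = 5 (I = 5 + 0 = 5)
21*((X + 114)*(s + I)) = 21*((-84 + 114)*(3 + 5)) = 21*(30*8) = 21*240 = 5040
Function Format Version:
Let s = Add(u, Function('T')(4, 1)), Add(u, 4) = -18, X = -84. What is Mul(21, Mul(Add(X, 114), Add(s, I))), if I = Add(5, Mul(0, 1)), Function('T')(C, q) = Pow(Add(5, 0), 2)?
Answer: 5040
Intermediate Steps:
u = -22 (u = Add(-4, -18) = -22)
Function('T')(C, q) = 25 (Function('T')(C, q) = Pow(5, 2) = 25)
s = 3 (s = Add(-22, 25) = 3)
I = 5 (I = Add(5, 0) = 5)
Mul(21, Mul(Add(X, 114), Add(s, I))) = Mul(21, Mul(Add(-84, 114), Add(3, 5))) = Mul(21, Mul(30, 8)) = Mul(21, 240) = 5040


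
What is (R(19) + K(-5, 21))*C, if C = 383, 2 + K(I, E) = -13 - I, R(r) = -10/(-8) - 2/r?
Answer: -257759/76 ≈ -3391.6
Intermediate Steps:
R(r) = 5/4 - 2/r (R(r) = -10*(-⅛) - 2/r = 5/4 - 2/r)
K(I, E) = -15 - I (K(I, E) = -2 + (-13 - I) = -15 - I)
(R(19) + K(-5, 21))*C = ((5/4 - 2/19) + (-15 - 1*(-5)))*383 = ((5/4 - 2*1/19) + (-15 + 5))*383 = ((5/4 - 2/19) - 10)*383 = (87/76 - 10)*383 = -673/76*383 = -257759/76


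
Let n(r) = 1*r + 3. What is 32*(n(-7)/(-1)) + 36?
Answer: 164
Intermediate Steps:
n(r) = 3 + r (n(r) = r + 3 = 3 + r)
32*(n(-7)/(-1)) + 36 = 32*((3 - 7)/(-1)) + 36 = 32*(-4*(-1)) + 36 = 32*4 + 36 = 128 + 36 = 164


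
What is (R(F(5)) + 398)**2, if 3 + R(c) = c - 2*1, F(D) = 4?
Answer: 157609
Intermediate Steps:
R(c) = -5 + c (R(c) = -3 + (c - 2*1) = -3 + (c - 2) = -3 + (-2 + c) = -5 + c)
(R(F(5)) + 398)**2 = ((-5 + 4) + 398)**2 = (-1 + 398)**2 = 397**2 = 157609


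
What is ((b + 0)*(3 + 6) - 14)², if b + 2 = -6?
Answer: 7396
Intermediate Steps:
b = -8 (b = -2 - 6 = -8)
((b + 0)*(3 + 6) - 14)² = ((-8 + 0)*(3 + 6) - 14)² = (-8*9 - 14)² = (-72 - 14)² = (-86)² = 7396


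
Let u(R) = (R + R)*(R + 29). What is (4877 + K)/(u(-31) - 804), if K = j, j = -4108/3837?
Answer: -18708941/2609160 ≈ -7.1705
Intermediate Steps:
u(R) = 2*R*(29 + R) (u(R) = (2*R)*(29 + R) = 2*R*(29 + R))
j = -4108/3837 (j = -4108*1/3837 = -4108/3837 ≈ -1.0706)
K = -4108/3837 ≈ -1.0706
(4877 + K)/(u(-31) - 804) = (4877 - 4108/3837)/(2*(-31)*(29 - 31) - 804) = 18708941/(3837*(2*(-31)*(-2) - 804)) = 18708941/(3837*(124 - 804)) = (18708941/3837)/(-680) = (18708941/3837)*(-1/680) = -18708941/2609160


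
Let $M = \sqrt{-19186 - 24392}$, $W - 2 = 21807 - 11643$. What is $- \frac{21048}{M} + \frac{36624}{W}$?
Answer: $\frac{18312}{5083} + \frac{3508 i \sqrt{538}}{807} \approx 3.6026 + 100.83 i$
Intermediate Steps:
$W = 10166$ ($W = 2 + \left(21807 - 11643\right) = 2 + 10164 = 10166$)
$M = 9 i \sqrt{538}$ ($M = \sqrt{-43578} = 9 i \sqrt{538} \approx 208.75 i$)
$- \frac{21048}{M} + \frac{36624}{W} = - \frac{21048}{9 i \sqrt{538}} + \frac{36624}{10166} = - 21048 \left(- \frac{i \sqrt{538}}{4842}\right) + 36624 \cdot \frac{1}{10166} = \frac{3508 i \sqrt{538}}{807} + \frac{18312}{5083} = \frac{18312}{5083} + \frac{3508 i \sqrt{538}}{807}$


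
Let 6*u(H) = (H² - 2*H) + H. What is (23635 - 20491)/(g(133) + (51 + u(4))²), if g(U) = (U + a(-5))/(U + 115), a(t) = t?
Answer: 97464/87095 ≈ 1.1191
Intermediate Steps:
u(H) = -H/6 + H²/6 (u(H) = ((H² - 2*H) + H)/6 = (H² - H)/6 = -H/6 + H²/6)
g(U) = (-5 + U)/(115 + U) (g(U) = (U - 5)/(U + 115) = (-5 + U)/(115 + U))
(23635 - 20491)/(g(133) + (51 + u(4))²) = (23635 - 20491)/((-5 + 133)/(115 + 133) + (51 + (⅙)*4*(-1 + 4))²) = 3144/(128/248 + (51 + (⅙)*4*3)²) = 3144/((1/248)*128 + (51 + 2)²) = 3144/(16/31 + 53²) = 3144/(16/31 + 2809) = 3144/(87095/31) = 3144*(31/87095) = 97464/87095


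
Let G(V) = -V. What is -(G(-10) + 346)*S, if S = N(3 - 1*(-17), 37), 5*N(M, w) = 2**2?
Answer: -1424/5 ≈ -284.80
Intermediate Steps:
N(M, w) = 4/5 (N(M, w) = (1/5)*2**2 = (1/5)*4 = 4/5)
S = 4/5 ≈ 0.80000
-(G(-10) + 346)*S = -(-1*(-10) + 346)*4/5 = -(10 + 346)*4/5 = -356*4/5 = -1*1424/5 = -1424/5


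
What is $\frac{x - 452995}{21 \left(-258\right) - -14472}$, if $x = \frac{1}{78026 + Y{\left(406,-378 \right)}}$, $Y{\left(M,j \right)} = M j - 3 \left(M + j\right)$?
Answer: $- \frac{34212900371}{683812404} \approx -50.033$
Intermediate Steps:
$Y{\left(M,j \right)} = - 3 M - 3 j + M j$ ($Y{\left(M,j \right)} = M j - \left(3 M + 3 j\right) = - 3 M - 3 j + M j$)
$x = - \frac{1}{75526}$ ($x = \frac{1}{78026 - 153552} = \frac{1}{-75526} = - \frac{1}{75526} \approx -1.324 \cdot 10^{-5}$)
$\frac{x - 452995}{21 \left(-258\right) - -14472} = \frac{- \frac{1}{75526} - 452995}{21 \left(-258\right) - -14472} = - \frac{34212900371}{75526 \left(-5418 + \left(14553 - 81\right)\right)} = - \frac{34212900371}{75526 \left(-5418 + 14472\right)} = - \frac{34212900371}{75526 \cdot 9054} = \left(- \frac{34212900371}{75526}\right) \frac{1}{9054} = - \frac{34212900371}{683812404}$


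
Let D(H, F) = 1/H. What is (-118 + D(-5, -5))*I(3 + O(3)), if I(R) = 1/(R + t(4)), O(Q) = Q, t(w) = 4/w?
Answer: -591/35 ≈ -16.886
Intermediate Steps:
I(R) = 1/(1 + R) (I(R) = 1/(R + 4/4) = 1/(R + 4*(¼)) = 1/(R + 1) = 1/(1 + R))
(-118 + D(-5, -5))*I(3 + O(3)) = (-118 + 1/(-5))/(1 + (3 + 3)) = (-118 - ⅕)/(1 + 6) = -591/5/7 = -591/5*⅐ = -591/35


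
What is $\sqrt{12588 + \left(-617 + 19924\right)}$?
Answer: $\sqrt{31895} \approx 178.59$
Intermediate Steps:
$\sqrt{12588 + \left(-617 + 19924\right)} = \sqrt{12588 + 19307} = \sqrt{31895}$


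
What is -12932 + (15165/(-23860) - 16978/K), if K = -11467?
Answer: -707599576763/54720524 ≈ -12931.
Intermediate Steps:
-12932 + (15165/(-23860) - 16978/K) = -12932 + (15165/(-23860) - 16978/(-11467)) = -12932 + (15165*(-1/23860) - 16978*(-1/11467)) = -12932 + (-3033/4772 + 16978/11467) = -12932 + 46239605/54720524 = -707599576763/54720524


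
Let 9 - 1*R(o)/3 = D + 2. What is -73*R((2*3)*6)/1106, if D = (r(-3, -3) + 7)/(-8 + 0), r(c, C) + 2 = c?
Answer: -6351/4424 ≈ -1.4356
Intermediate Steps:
r(c, C) = -2 + c
D = -¼ (D = ((-2 - 3) + 7)/(-8 + 0) = (-5 + 7)/(-8) = 2*(-⅛) = -¼ ≈ -0.25000)
R(o) = 87/4 (R(o) = 27 - 3*(-¼ + 2) = 27 - 3*7/4 = 27 - 21/4 = 87/4)
-73*R((2*3)*6)/1106 = -6351/(4*1106) = -73*87/4424 = -6351/4424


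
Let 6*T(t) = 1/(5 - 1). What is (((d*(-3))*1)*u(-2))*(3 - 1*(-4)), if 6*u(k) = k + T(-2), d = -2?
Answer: -329/24 ≈ -13.708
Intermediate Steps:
T(t) = 1/24 (T(t) = 1/(6*(5 - 1)) = (⅙)/4 = (⅙)*(¼) = 1/24)
u(k) = 1/144 + k/6 (u(k) = (k + 1/24)/6 = (1/24 + k)/6 = 1/144 + k/6)
(((d*(-3))*1)*u(-2))*(3 - 1*(-4)) = ((-2*(-3)*1)*(1/144 + (⅙)*(-2)))*(3 - 1*(-4)) = ((6*1)*(1/144 - ⅓))*(3 + 4) = (6*(-47/144))*7 = -47/24*7 = -329/24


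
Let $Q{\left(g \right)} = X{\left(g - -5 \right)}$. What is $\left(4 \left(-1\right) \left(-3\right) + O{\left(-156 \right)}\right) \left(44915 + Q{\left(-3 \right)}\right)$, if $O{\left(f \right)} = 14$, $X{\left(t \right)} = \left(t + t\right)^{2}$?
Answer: $1168206$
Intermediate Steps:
$X{\left(t \right)} = 4 t^{2}$ ($X{\left(t \right)} = \left(2 t\right)^{2} = 4 t^{2}$)
$Q{\left(g \right)} = 4 \left(5 + g\right)^{2}$ ($Q{\left(g \right)} = 4 \left(g - -5\right)^{2} = 4 \left(g + 5\right)^{2} = 4 \left(5 + g\right)^{2}$)
$\left(4 \left(-1\right) \left(-3\right) + O{\left(-156 \right)}\right) \left(44915 + Q{\left(-3 \right)}\right) = \left(4 \left(-1\right) \left(-3\right) + 14\right) \left(44915 + 4 \left(5 - 3\right)^{2}\right) = \left(\left(-4\right) \left(-3\right) + 14\right) \left(44915 + 4 \cdot 2^{2}\right) = \left(12 + 14\right) \left(44915 + 4 \cdot 4\right) = 26 \left(44915 + 16\right) = 26 \cdot 44931 = 1168206$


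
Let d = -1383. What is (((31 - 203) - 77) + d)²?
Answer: 2663424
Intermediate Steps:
(((31 - 203) - 77) + d)² = (((31 - 203) - 77) - 1383)² = ((-172 - 77) - 1383)² = (-249 - 1383)² = (-1632)² = 2663424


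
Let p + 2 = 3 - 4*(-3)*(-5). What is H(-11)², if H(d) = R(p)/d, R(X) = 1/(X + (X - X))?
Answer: 1/421201 ≈ 2.3742e-6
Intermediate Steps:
p = -59 (p = -2 + (3 - 4*(-3)*(-5)) = -2 + (3 - (-12)*(-5)) = -2 + (3 - 1*60) = -2 + (3 - 60) = -2 - 57 = -59)
R(X) = 1/X (R(X) = 1/(X + 0) = 1/X)
H(d) = -1/(59*d) (H(d) = 1/((-59)*d) = -1/(59*d))
H(-11)² = (-1/59/(-11))² = (-1/59*(-1/11))² = (1/649)² = 1/421201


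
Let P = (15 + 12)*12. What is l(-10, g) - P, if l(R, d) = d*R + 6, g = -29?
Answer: -28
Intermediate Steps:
l(R, d) = 6 + R*d (l(R, d) = R*d + 6 = 6 + R*d)
P = 324 (P = 27*12 = 324)
l(-10, g) - P = (6 - 10*(-29)) - 1*324 = (6 + 290) - 324 = 296 - 324 = -28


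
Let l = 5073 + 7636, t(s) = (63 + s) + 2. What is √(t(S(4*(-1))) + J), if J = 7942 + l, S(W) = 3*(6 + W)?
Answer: √20722 ≈ 143.95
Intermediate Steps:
S(W) = 18 + 3*W
t(s) = 65 + s
l = 12709
J = 20651 (J = 7942 + 12709 = 20651)
√(t(S(4*(-1))) + J) = √((65 + (18 + 3*(4*(-1)))) + 20651) = √((65 + (18 + 3*(-4))) + 20651) = √((65 + (18 - 12)) + 20651) = √((65 + 6) + 20651) = √(71 + 20651) = √20722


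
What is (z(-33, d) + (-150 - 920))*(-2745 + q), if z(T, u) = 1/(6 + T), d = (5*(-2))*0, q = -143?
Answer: 83437208/27 ≈ 3.0903e+6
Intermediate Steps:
d = 0 (d = -10*0 = 0)
(z(-33, d) + (-150 - 920))*(-2745 + q) = (1/(6 - 33) + (-150 - 920))*(-2745 - 143) = (1/(-27) - 1070)*(-2888) = (-1/27 - 1070)*(-2888) = -28891/27*(-2888) = 83437208/27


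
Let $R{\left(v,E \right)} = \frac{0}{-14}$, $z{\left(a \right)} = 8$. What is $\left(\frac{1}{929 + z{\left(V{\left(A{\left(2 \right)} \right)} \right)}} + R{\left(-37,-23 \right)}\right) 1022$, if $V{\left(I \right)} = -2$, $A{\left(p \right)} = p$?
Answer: $\frac{1022}{937} \approx 1.0907$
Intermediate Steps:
$R{\left(v,E \right)} = 0$ ($R{\left(v,E \right)} = 0 \left(- \frac{1}{14}\right) = 0$)
$\left(\frac{1}{929 + z{\left(V{\left(A{\left(2 \right)} \right)} \right)}} + R{\left(-37,-23 \right)}\right) 1022 = \left(\frac{1}{929 + 8} + 0\right) 1022 = \left(\frac{1}{937} + 0\right) 1022 = \frac{1}{937} \cdot 1022 = \frac{1022}{937}$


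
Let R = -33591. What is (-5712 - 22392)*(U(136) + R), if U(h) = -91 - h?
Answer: 950421072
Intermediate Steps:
(-5712 - 22392)*(U(136) + R) = (-5712 - 22392)*((-91 - 1*136) - 33591) = -28104*((-91 - 136) - 33591) = -28104*(-227 - 33591) = -28104*(-33818) = 950421072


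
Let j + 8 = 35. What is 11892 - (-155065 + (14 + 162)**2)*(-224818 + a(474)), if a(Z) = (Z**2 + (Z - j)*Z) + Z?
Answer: 26332938582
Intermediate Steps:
j = 27 (j = -8 + 35 = 27)
a(Z) = Z + Z**2 + Z*(-27 + Z) (a(Z) = (Z**2 + (Z - 1*27)*Z) + Z = (Z**2 + (Z - 27)*Z) + Z = (Z**2 + (-27 + Z)*Z) + Z = (Z**2 + Z*(-27 + Z)) + Z = Z + Z**2 + Z*(-27 + Z))
11892 - (-155065 + (14 + 162)**2)*(-224818 + a(474)) = 11892 - (-155065 + (14 + 162)**2)*(-224818 + 2*474*(-13 + 474)) = 11892 - (-155065 + 176**2)*(-224818 + 2*474*461) = 11892 - (-155065 + 30976)*(-224818 + 437028) = 11892 - (-124089)*212210 = 11892 - 1*(-26332926690) = 11892 + 26332926690 = 26332938582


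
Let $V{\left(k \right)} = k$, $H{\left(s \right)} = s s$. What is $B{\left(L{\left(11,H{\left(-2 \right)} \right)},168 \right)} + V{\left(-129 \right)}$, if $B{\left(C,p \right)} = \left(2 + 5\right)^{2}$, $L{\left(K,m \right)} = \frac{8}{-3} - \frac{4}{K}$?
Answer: $-80$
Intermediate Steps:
$H{\left(s \right)} = s^{2}$
$L{\left(K,m \right)} = - \frac{8}{3} - \frac{4}{K}$ ($L{\left(K,m \right)} = 8 \left(- \frac{1}{3}\right) - \frac{4}{K} = - \frac{8}{3} - \frac{4}{K}$)
$B{\left(C,p \right)} = 49$ ($B{\left(C,p \right)} = 7^{2} = 49$)
$B{\left(L{\left(11,H{\left(-2 \right)} \right)},168 \right)} + V{\left(-129 \right)} = 49 - 129 = -80$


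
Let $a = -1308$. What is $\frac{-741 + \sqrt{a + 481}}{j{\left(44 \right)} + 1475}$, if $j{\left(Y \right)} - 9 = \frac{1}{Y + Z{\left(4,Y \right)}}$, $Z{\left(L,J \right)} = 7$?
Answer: $- \frac{37791}{75685} + \frac{51 i \sqrt{827}}{75685} \approx -0.49932 + 0.019378 i$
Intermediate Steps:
$j{\left(Y \right)} = 9 + \frac{1}{7 + Y}$ ($j{\left(Y \right)} = 9 + \frac{1}{Y + 7} = 9 + \frac{1}{7 + Y}$)
$\frac{-741 + \sqrt{a + 481}}{j{\left(44 \right)} + 1475} = \frac{-741 + \sqrt{-1308 + 481}}{\frac{64 + 9 \cdot 44}{7 + 44} + 1475} = \frac{-741 + \sqrt{-827}}{\frac{64 + 396}{51} + 1475} = \frac{-741 + i \sqrt{827}}{\frac{1}{51} \cdot 460 + 1475} = \frac{-741 + i \sqrt{827}}{\frac{460}{51} + 1475} = \frac{-741 + i \sqrt{827}}{\frac{75685}{51}} = \left(-741 + i \sqrt{827}\right) \frac{51}{75685} = - \frac{37791}{75685} + \frac{51 i \sqrt{827}}{75685}$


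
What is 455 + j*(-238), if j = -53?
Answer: 13069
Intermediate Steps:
455 + j*(-238) = 455 - 53*(-238) = 455 + 12614 = 13069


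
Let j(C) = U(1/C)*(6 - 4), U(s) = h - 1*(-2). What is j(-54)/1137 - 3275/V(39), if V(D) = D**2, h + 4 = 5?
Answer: -1238183/576459 ≈ -2.1479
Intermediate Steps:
h = 1 (h = -4 + 5 = 1)
U(s) = 3 (U(s) = 1 - 1*(-2) = 1 + 2 = 3)
j(C) = 6 (j(C) = 3*(6 - 4) = 3*2 = 6)
j(-54)/1137 - 3275/V(39) = 6/1137 - 3275/(39**2) = 6*(1/1137) - 3275/1521 = 2/379 - 3275*1/1521 = 2/379 - 3275/1521 = -1238183/576459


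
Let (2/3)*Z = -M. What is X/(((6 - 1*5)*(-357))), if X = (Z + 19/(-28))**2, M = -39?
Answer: -2621161/279888 ≈ -9.3650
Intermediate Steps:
Z = 117/2 (Z = 3*(-1*(-39))/2 = (3/2)*39 = 117/2 ≈ 58.500)
X = 2621161/784 (X = (117/2 + 19/(-28))**2 = (117/2 + 19*(-1/28))**2 = (117/2 - 19/28)**2 = (1619/28)**2 = 2621161/784 ≈ 3343.3)
X/(((6 - 1*5)*(-357))) = 2621161/(784*(((6 - 1*5)*(-357)))) = 2621161/(784*(((6 - 5)*(-357)))) = 2621161/(784*((1*(-357)))) = (2621161/784)/(-357) = (2621161/784)*(-1/357) = -2621161/279888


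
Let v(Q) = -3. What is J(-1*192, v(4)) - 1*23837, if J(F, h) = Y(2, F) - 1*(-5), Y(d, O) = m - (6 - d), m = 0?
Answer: -23836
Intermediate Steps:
Y(d, O) = -6 + d (Y(d, O) = 0 - (6 - d) = 0 + (-6 + d) = -6 + d)
J(F, h) = 1 (J(F, h) = (-6 + 2) - 1*(-5) = -4 + 5 = 1)
J(-1*192, v(4)) - 1*23837 = 1 - 1*23837 = 1 - 23837 = -23836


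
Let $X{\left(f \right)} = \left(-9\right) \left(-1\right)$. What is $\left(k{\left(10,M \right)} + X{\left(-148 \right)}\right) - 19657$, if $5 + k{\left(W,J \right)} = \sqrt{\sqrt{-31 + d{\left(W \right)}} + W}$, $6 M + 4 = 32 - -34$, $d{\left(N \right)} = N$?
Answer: $-19653 + \sqrt{10 + i \sqrt{21}} \approx -19650.0 + 0.70711 i$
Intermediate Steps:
$X{\left(f \right)} = 9$
$M = \frac{31}{3}$ ($M = - \frac{2}{3} + \frac{32 - -34}{6} = - \frac{2}{3} + \frac{32 + 34}{6} = - \frac{2}{3} + \frac{1}{6} \cdot 66 = - \frac{2}{3} + 11 = \frac{31}{3} \approx 10.333$)
$k{\left(W,J \right)} = -5 + \sqrt{W + \sqrt{-31 + W}}$ ($k{\left(W,J \right)} = -5 + \sqrt{\sqrt{-31 + W} + W} = -5 + \sqrt{W + \sqrt{-31 + W}}$)
$\left(k{\left(10,M \right)} + X{\left(-148 \right)}\right) - 19657 = \left(\left(-5 + \sqrt{10 + \sqrt{-31 + 10}}\right) + 9\right) - 19657 = \left(\left(-5 + \sqrt{10 + \sqrt{-21}}\right) + 9\right) - 19657 = \left(\left(-5 + \sqrt{10 + i \sqrt{21}}\right) + 9\right) - 19657 = \left(4 + \sqrt{10 + i \sqrt{21}}\right) - 19657 = -19653 + \sqrt{10 + i \sqrt{21}}$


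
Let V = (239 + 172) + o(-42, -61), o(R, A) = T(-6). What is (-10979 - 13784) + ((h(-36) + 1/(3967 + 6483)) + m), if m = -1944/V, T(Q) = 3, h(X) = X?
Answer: -5961568227/240350 ≈ -24804.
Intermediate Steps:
o(R, A) = 3
V = 414 (V = (239 + 172) + 3 = 411 + 3 = 414)
m = -108/23 (m = -1944/414 = -1944*1/414 = -108/23 ≈ -4.6956)
(-10979 - 13784) + ((h(-36) + 1/(3967 + 6483)) + m) = (-10979 - 13784) + ((-36 + 1/(3967 + 6483)) - 108/23) = -24763 + ((-36 + 1/10450) - 108/23) = -24763 + (-376199/10450 - 108/23) = -24763 - 9781177/240350 = -5961568227/240350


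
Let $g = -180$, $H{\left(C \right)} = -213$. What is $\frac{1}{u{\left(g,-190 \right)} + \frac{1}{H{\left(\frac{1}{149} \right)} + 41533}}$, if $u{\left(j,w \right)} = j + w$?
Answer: $- \frac{41320}{15288399} \approx -0.0027027$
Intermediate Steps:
$\frac{1}{u{\left(g,-190 \right)} + \frac{1}{H{\left(\frac{1}{149} \right)} + 41533}} = \frac{1}{\left(-180 - 190\right) + \frac{1}{-213 + 41533}} = \frac{1}{-370 + \frac{1}{41320}} = \frac{1}{- \frac{15288399}{41320}} = - \frac{41320}{15288399}$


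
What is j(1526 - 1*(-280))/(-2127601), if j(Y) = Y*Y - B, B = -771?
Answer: -3262407/2127601 ≈ -1.5334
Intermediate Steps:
j(Y) = 771 + Y² (j(Y) = Y*Y - 1*(-771) = Y² + 771 = 771 + Y²)
j(1526 - 1*(-280))/(-2127601) = (771 + (1526 - 1*(-280))²)/(-2127601) = (771 + (1526 + 280)²)*(-1/2127601) = (771 + 1806²)*(-1/2127601) = (771 + 3261636)*(-1/2127601) = 3262407*(-1/2127601) = -3262407/2127601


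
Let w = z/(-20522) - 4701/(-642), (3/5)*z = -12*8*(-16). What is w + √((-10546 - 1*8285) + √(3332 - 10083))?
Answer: 15805067/2195854 + √(-18831 + I*√6751) ≈ 7.4971 + 137.23*I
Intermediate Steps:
z = 2560 (z = 5*(-12*8*(-16))/3 = 5*(-96*(-16))/3 = (5/3)*1536 = 2560)
w = 15805067/2195854 (w = 2560/(-20522) - 4701/(-642) = 2560*(-1/20522) - 4701*(-1/642) = -1280/10261 + 1567/214 = 15805067/2195854 ≈ 7.1977)
w + √((-10546 - 1*8285) + √(3332 - 10083)) = 15805067/2195854 + √((-10546 - 1*8285) + √(3332 - 10083)) = 15805067/2195854 + √((-10546 - 8285) + √(-6751)) = 15805067/2195854 + √(-18831 + I*√6751)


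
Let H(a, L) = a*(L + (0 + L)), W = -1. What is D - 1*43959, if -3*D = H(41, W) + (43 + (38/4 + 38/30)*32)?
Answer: -1982738/45 ≈ -44061.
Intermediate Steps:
H(a, L) = 2*L*a (H(a, L) = a*(L + L) = a*(2*L) = 2*L*a)
D = -4583/45 (D = -(2*(-1)*41 + (43 + (38/4 + 38/30)*32))/3 = -(-82 + (43 + (38*(¼) + 38*(1/30))*32))/3 = -(-82 + (43 + (19/2 + 19/15)*32))/3 = -(-82 + (43 + (323/30)*32))/3 = -(-82 + (43 + 5168/15))/3 = -(-82 + 5813/15)/3 = -⅓*4583/15 = -4583/45 ≈ -101.84)
D - 1*43959 = -4583/45 - 1*43959 = -4583/45 - 43959 = -1982738/45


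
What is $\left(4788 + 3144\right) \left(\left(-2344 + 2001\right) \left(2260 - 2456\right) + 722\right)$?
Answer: $538979400$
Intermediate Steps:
$\left(4788 + 3144\right) \left(\left(-2344 + 2001\right) \left(2260 - 2456\right) + 722\right) = 7932 \left(\left(-343\right) \left(-196\right) + 722\right) = 7932 \left(67228 + 722\right) = 7932 \cdot 67950 = 538979400$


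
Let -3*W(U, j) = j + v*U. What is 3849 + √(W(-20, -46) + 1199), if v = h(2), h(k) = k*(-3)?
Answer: 3849 + √10569/3 ≈ 3883.3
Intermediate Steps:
h(k) = -3*k
v = -6 (v = -3*2 = -6)
W(U, j) = 2*U - j/3 (W(U, j) = -(j - 6*U)/3 = 2*U - j/3)
3849 + √(W(-20, -46) + 1199) = 3849 + √((2*(-20) - ⅓*(-46)) + 1199) = 3849 + √((-40 + 46/3) + 1199) = 3849 + √(-74/3 + 1199) = 3849 + √(3523/3) = 3849 + √10569/3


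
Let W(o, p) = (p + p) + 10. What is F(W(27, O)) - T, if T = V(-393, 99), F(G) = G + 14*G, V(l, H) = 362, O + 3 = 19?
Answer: 268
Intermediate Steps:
O = 16 (O = -3 + 19 = 16)
W(o, p) = 10 + 2*p (W(o, p) = 2*p + 10 = 10 + 2*p)
F(G) = 15*G
T = 362
F(W(27, O)) - T = 15*(10 + 2*16) - 1*362 = 15*(10 + 32) - 362 = 15*42 - 362 = 630 - 362 = 268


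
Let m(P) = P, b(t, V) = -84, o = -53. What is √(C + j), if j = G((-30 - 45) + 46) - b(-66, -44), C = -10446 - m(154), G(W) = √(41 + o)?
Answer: √(-10516 + 2*I*√3) ≈ 0.0169 + 102.55*I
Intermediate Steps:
G(W) = 2*I*√3 (G(W) = √(41 - 53) = √(-12) = 2*I*√3)
C = -10600 (C = -10446 - 1*154 = -10446 - 154 = -10600)
j = 84 + 2*I*√3 (j = 2*I*√3 - 1*(-84) = 2*I*√3 + 84 = 84 + 2*I*√3 ≈ 84.0 + 3.4641*I)
√(C + j) = √(-10600 + (84 + 2*I*√3)) = √(-10516 + 2*I*√3)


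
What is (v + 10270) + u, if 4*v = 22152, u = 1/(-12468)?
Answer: 197094143/12468 ≈ 15808.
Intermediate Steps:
u = -1/12468 ≈ -8.0205e-5
v = 5538 (v = (¼)*22152 = 5538)
(v + 10270) + u = (5538 + 10270) - 1/12468 = 15808 - 1/12468 = 197094143/12468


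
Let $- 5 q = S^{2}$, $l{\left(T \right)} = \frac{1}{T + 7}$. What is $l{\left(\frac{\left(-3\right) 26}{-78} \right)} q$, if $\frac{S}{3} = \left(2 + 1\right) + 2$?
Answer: $- \frac{45}{8} \approx -5.625$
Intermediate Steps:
$l{\left(T \right)} = \frac{1}{7 + T}$
$S = 15$ ($S = 3 \left(\left(2 + 1\right) + 2\right) = 3 \left(3 + 2\right) = 3 \cdot 5 = 15$)
$q = -45$ ($q = - \frac{15^{2}}{5} = \left(- \frac{1}{5}\right) 225 = -45$)
$l{\left(\frac{\left(-3\right) 26}{-78} \right)} q = \frac{1}{7 + \frac{\left(-3\right) 26}{-78}} \left(-45\right) = \frac{1}{7 - -1} \left(-45\right) = \frac{1}{7 + 1} \left(-45\right) = \frac{1}{8} \left(-45\right) = - \frac{45}{8}$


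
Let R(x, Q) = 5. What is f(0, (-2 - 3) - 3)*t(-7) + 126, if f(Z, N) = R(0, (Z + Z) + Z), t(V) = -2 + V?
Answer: 81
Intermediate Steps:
f(Z, N) = 5
f(0, (-2 - 3) - 3)*t(-7) + 126 = 5*(-2 - 7) + 126 = 5*(-9) + 126 = -45 + 126 = 81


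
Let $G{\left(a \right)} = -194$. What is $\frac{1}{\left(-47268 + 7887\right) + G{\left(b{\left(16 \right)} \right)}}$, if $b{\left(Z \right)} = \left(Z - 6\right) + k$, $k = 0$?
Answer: $- \frac{1}{39575} \approx -2.5268 \cdot 10^{-5}$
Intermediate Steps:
$b{\left(Z \right)} = -6 + Z$ ($b{\left(Z \right)} = \left(Z - 6\right) + 0 = \left(-6 + Z\right) + 0 = -6 + Z$)
$\frac{1}{\left(-47268 + 7887\right) + G{\left(b{\left(16 \right)} \right)}} = \frac{1}{\left(-47268 + 7887\right) - 194} = \frac{1}{-39381 - 194} = \frac{1}{-39575} = - \frac{1}{39575}$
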